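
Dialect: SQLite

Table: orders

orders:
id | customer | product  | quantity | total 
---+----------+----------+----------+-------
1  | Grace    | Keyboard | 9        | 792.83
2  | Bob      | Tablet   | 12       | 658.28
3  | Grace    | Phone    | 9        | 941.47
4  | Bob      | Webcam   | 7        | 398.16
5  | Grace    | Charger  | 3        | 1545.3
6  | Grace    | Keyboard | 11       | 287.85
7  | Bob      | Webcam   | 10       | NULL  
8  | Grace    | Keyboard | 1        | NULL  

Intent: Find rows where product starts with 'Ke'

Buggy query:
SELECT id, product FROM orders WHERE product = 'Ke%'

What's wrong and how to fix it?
Bug: Wildcards only work with LIKE; '=' treats '%' as a literal character

Fix: Use LIKE for wildcard pattern matching

Corrected query:
SELECT id, product FROM orders WHERE product LIKE 'Ke%'

Result:
id | product 
---+---------
1  | Keyboard
6  | Keyboard
8  | Keyboard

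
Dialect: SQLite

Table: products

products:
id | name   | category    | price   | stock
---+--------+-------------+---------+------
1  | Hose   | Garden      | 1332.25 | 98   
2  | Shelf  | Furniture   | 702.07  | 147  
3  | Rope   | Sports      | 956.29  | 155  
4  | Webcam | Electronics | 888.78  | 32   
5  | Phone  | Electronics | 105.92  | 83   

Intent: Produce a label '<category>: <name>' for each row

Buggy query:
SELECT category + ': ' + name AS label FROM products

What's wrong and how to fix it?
Bug: SQLite uses || for string concatenation; + coerces text to numbers (yielding 0)

Fix: Use the || operator for string concatenation

Corrected query:
SELECT category || ': ' || name AS label FROM products

Result:
label              
-------------------
Garden: Hose       
Furniture: Shelf   
Sports: Rope       
Electronics: Webcam
Electronics: Phone 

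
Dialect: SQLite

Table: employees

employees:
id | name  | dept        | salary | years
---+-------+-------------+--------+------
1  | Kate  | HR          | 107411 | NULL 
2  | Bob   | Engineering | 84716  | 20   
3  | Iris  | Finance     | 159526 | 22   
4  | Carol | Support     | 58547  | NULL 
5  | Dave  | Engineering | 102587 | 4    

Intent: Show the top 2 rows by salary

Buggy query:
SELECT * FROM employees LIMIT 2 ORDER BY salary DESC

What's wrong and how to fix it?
Bug: ORDER BY cannot follow LIMIT; LIMIT is the final clause

Fix: Sort with ORDER BY, then apply LIMIT

Corrected query:
SELECT * FROM employees ORDER BY salary DESC LIMIT 2

Result:
id | name | dept    | salary | years
---+------+---------+--------+------
3  | Iris | Finance | 159526 | 22   
1  | Kate | HR      | 107411 | NULL 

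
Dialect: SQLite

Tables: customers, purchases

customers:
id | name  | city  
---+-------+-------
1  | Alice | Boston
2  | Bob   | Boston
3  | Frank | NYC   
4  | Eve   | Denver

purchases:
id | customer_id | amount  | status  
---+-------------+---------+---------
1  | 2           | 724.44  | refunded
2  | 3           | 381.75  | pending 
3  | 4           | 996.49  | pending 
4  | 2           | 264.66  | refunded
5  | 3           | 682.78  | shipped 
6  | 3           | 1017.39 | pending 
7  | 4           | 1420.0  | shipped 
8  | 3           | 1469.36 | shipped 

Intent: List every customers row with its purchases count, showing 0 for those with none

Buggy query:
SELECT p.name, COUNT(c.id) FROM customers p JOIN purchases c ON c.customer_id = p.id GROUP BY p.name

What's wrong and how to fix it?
Bug: An inner join excludes parents with zero children

Fix: Use LEFT JOIN so parents without children still appear (COUNT(c.id) gives 0)

Corrected query:
SELECT p.name, COUNT(c.id) FROM customers p LEFT JOIN purchases c ON c.customer_id = p.id GROUP BY p.name

Result:
name  | COUNT(c.id)
------+------------
Alice | 0          
Bob   | 2          
Eve   | 2          
Frank | 4          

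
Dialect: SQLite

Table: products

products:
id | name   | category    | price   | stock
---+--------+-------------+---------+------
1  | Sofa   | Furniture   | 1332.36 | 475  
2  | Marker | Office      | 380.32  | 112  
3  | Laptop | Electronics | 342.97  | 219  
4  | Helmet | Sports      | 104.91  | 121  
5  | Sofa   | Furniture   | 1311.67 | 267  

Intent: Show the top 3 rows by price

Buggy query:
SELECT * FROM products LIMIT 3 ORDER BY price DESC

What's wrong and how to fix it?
Bug: ORDER BY cannot follow LIMIT; LIMIT is the final clause

Fix: Sort with ORDER BY, then apply LIMIT

Corrected query:
SELECT * FROM products ORDER BY price DESC LIMIT 3

Result:
id | name   | category  | price   | stock
---+--------+-----------+---------+------
1  | Sofa   | Furniture | 1332.36 | 475  
5  | Sofa   | Furniture | 1311.67 | 267  
2  | Marker | Office    | 380.32  | 112  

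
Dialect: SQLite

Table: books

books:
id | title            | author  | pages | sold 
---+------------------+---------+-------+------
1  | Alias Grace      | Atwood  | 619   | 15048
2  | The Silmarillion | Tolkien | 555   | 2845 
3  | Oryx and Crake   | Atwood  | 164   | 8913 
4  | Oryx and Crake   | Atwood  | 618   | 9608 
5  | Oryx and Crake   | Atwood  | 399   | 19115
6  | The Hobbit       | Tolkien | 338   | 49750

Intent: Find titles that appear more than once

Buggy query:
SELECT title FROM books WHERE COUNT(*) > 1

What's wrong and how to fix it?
Bug: WHERE can't reference COUNT(*); aggregates are computed after WHERE

Fix: GROUP BY title, then filter groups with HAVING COUNT(*) > 1

Corrected query:
SELECT title FROM books GROUP BY title HAVING COUNT(*) > 1

Result:
title         
--------------
Oryx and Crake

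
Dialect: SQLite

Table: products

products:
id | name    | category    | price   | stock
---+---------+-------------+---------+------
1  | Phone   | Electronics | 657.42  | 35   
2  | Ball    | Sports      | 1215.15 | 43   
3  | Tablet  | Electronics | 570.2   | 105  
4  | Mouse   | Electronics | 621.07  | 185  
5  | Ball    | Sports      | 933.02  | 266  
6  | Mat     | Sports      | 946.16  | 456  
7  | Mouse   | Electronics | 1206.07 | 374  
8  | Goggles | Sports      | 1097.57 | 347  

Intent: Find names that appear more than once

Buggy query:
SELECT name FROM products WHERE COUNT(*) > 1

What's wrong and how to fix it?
Bug: WHERE can't reference COUNT(*); aggregates are computed after WHERE

Fix: GROUP BY name, then filter groups with HAVING COUNT(*) > 1

Corrected query:
SELECT name FROM products GROUP BY name HAVING COUNT(*) > 1

Result:
name 
-----
Ball 
Mouse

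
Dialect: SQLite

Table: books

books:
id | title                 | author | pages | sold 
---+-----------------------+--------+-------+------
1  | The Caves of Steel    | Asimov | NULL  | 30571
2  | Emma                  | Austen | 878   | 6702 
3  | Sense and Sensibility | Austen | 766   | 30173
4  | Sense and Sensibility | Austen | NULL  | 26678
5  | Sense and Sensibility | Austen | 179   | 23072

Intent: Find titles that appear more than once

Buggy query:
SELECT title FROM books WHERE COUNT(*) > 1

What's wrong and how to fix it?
Bug: COUNT(*) is an aggregate and cannot be used in WHERE

Fix: GROUP BY title, then filter groups with HAVING COUNT(*) > 1

Corrected query:
SELECT title FROM books GROUP BY title HAVING COUNT(*) > 1

Result:
title                
---------------------
Sense and Sensibility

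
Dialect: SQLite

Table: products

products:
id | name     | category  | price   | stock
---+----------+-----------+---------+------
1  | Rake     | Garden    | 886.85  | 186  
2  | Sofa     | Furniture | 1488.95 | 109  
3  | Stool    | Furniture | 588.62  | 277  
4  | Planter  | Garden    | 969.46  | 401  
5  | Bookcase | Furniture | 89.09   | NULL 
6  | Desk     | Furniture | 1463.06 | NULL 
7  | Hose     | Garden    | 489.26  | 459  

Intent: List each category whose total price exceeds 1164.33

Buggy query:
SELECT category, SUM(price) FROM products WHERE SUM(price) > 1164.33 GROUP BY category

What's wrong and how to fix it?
Bug: WHERE runs before GROUP BY, so aggregates aren't available there

Fix: Use HAVING (which filters groups after aggregation) instead of WHERE

Corrected query:
SELECT category, SUM(price) FROM products GROUP BY category HAVING SUM(price) > 1164.33

Result:
category  | SUM(price)
----------+-----------
Furniture | 3629.72   
Garden    | 2345.57   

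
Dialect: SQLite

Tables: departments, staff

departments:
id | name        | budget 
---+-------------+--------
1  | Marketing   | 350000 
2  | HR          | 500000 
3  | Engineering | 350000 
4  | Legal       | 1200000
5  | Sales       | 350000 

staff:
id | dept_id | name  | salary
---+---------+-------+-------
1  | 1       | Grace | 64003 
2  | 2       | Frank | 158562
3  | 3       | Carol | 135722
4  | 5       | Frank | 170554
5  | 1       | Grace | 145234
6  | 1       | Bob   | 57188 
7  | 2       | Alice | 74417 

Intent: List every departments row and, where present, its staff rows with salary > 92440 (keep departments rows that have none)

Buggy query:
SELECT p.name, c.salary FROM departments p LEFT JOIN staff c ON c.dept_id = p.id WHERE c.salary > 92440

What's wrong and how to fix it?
Bug: A WHERE condition on the right-hand table after LEFT JOIN drops unmatched parents

Fix: Put 'c.salary > 92440' in the JOIN's ON clause instead of WHERE

Corrected query:
SELECT p.name, c.salary FROM departments p LEFT JOIN staff c ON c.dept_id = p.id AND c.salary > 92440

Result:
name        | salary
------------+-------
Marketing   | 145234
HR          | 158562
Engineering | 135722
Legal       | NULL  
Sales       | 170554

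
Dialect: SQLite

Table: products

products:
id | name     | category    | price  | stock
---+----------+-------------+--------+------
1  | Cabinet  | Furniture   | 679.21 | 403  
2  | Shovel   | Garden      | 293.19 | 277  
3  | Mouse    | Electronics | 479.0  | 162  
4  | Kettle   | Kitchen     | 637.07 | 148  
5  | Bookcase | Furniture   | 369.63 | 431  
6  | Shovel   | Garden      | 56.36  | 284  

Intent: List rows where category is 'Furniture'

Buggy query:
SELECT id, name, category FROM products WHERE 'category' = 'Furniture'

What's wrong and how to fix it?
Bug: Single quotes denote string literals in SQL; the column name is being compared as a constant string

Fix: Remove the quotes around the column name (or use double quotes for an identifier)

Corrected query:
SELECT id, name, category FROM products WHERE category = 'Furniture'

Result:
id | name     | category 
---+----------+----------
1  | Cabinet  | Furniture
5  | Bookcase | Furniture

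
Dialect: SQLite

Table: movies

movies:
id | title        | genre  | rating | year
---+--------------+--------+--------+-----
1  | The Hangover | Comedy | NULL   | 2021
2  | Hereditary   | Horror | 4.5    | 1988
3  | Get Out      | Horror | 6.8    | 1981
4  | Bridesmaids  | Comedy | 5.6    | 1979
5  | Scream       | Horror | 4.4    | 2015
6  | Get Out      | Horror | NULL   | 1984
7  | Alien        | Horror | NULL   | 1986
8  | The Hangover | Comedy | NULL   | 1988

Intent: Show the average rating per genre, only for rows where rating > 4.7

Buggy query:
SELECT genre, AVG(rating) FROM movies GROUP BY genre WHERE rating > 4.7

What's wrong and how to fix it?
Bug: Row-level WHERE must come before GROUP BY in the clause order

Fix: Move the WHERE clause before GROUP BY

Corrected query:
SELECT genre, AVG(rating) FROM movies WHERE rating > 4.7 GROUP BY genre

Result:
genre  | AVG(rating)
-------+------------
Comedy | 5.6        
Horror | 6.8        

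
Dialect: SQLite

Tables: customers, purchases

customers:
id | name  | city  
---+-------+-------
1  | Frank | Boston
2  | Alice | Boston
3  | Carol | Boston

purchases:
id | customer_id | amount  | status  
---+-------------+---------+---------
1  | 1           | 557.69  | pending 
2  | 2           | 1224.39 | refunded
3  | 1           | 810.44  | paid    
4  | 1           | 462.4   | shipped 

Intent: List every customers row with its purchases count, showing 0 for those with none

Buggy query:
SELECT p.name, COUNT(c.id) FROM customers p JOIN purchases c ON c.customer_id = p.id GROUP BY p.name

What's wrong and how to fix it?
Bug: INNER JOIN drops customers rows that have no matching purchases rows

Fix: Use LEFT JOIN so parents without children still appear (COUNT(c.id) gives 0)

Corrected query:
SELECT p.name, COUNT(c.id) FROM customers p LEFT JOIN purchases c ON c.customer_id = p.id GROUP BY p.name

Result:
name  | COUNT(c.id)
------+------------
Alice | 1          
Carol | 0          
Frank | 3          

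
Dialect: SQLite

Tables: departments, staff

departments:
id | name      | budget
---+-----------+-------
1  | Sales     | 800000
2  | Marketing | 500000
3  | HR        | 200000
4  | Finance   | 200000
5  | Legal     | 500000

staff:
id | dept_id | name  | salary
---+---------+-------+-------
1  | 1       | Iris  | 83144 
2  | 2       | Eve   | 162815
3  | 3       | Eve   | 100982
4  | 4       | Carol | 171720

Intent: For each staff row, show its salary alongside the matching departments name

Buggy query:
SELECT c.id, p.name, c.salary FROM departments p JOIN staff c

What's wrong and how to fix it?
Bug: Missing join condition: each staff row is matched to all departments rows instead of just its own

Fix: Specify the join condition linking the foreign key to the parent id

Corrected query:
SELECT c.id, p.name, c.salary FROM departments p JOIN staff c ON c.dept_id = p.id

Result:
id | name      | salary
---+-----------+-------
1  | Sales     | 83144 
2  | Marketing | 162815
3  | HR        | 100982
4  | Finance   | 171720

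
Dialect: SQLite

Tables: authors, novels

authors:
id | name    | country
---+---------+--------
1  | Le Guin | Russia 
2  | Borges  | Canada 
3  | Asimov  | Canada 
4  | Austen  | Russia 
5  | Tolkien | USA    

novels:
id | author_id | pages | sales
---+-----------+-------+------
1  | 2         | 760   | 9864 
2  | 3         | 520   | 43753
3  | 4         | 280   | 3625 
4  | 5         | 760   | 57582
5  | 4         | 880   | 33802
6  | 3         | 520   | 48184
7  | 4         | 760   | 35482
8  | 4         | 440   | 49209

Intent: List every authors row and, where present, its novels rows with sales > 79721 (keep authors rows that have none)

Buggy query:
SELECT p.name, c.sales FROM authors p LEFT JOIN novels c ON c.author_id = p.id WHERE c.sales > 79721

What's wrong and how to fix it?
Bug: Filtering c.sales in WHERE discards the NULL rows produced by LEFT JOIN, turning it into an inner join

Fix: Put 'c.sales > 79721' in the JOIN's ON clause instead of WHERE

Corrected query:
SELECT p.name, c.sales FROM authors p LEFT JOIN novels c ON c.author_id = p.id AND c.sales > 79721

Result:
name    | sales
--------+------
Le Guin | NULL 
Borges  | NULL 
Asimov  | NULL 
Austen  | NULL 
Tolkien | NULL 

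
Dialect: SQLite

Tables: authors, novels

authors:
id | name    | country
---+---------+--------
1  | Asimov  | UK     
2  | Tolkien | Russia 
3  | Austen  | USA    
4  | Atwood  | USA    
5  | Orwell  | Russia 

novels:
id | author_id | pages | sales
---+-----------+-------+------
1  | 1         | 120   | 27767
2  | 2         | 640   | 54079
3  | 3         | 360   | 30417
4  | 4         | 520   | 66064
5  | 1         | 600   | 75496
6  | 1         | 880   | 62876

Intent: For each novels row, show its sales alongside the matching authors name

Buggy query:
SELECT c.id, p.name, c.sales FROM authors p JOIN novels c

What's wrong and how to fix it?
Bug: Missing join condition: each novels row is matched to all authors rows instead of just its own

Fix: Specify the join condition linking the foreign key to the parent id

Corrected query:
SELECT c.id, p.name, c.sales FROM authors p JOIN novels c ON c.author_id = p.id

Result:
id | name    | sales
---+---------+------
1  | Asimov  | 27767
2  | Tolkien | 54079
3  | Austen  | 30417
4  | Atwood  | 66064
5  | Asimov  | 75496
6  | Asimov  | 62876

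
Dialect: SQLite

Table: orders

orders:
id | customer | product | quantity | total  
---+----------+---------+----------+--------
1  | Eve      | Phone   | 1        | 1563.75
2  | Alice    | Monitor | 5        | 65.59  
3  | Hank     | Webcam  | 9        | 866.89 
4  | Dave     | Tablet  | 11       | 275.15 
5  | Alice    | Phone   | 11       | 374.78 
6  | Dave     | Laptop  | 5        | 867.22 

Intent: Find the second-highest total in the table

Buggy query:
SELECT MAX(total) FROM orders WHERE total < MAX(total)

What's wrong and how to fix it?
Bug: MAX(total) on the right of the comparison is an aggregate-in-WHERE error

Fix: Put the inner MAX in a scalar subquery

Corrected query:
SELECT MAX(total) FROM orders WHERE total < (SELECT MAX(total) FROM orders)

Result:
MAX(total)
----------
867.22    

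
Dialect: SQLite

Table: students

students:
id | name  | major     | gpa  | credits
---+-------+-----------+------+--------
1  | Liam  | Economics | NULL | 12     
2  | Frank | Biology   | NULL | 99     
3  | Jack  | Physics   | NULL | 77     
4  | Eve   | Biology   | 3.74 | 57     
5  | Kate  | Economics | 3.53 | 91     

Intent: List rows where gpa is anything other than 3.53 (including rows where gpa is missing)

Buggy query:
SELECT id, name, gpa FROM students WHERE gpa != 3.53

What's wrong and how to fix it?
Bug: Inequality against NULL is unknown, not true; rows with NULL are dropped

Fix: Add an explicit OR gpa IS NULL to include the missing-value rows

Corrected query:
SELECT id, name, gpa FROM students WHERE gpa != 3.53 OR gpa IS NULL

Result:
id | name  | gpa 
---+-------+-----
1  | Liam  | NULL
2  | Frank | NULL
3  | Jack  | NULL
4  | Eve   | 3.74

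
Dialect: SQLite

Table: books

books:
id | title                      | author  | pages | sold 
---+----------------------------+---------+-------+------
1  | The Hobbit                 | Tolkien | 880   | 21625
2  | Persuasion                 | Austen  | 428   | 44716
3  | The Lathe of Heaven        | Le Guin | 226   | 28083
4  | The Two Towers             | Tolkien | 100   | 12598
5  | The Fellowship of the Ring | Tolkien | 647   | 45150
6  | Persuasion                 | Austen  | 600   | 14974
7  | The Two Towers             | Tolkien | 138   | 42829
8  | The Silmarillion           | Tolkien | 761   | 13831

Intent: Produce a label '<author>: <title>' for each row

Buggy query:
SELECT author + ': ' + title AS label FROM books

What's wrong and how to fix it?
Bug: SQLite uses || for string concatenation; + coerces text to numbers (yielding 0)

Fix: Replace + with || to concatenate text

Corrected query:
SELECT author || ': ' || title AS label FROM books

Result:
label                              
-----------------------------------
Tolkien: The Hobbit                
Austen: Persuasion                 
Le Guin: The Lathe of Heaven       
Tolkien: The Two Towers            
Tolkien: The Fellowship of the Ring
Austen: Persuasion                 
Tolkien: The Two Towers            
Tolkien: The Silmarillion          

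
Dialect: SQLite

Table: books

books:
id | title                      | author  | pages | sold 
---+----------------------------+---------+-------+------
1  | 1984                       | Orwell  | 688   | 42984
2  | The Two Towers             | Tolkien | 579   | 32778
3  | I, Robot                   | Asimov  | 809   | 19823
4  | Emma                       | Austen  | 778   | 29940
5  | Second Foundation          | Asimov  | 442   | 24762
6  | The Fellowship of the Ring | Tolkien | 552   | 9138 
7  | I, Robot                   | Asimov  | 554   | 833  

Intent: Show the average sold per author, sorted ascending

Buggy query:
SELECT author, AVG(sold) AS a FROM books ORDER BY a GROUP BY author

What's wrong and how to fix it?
Bug: GROUP BY must precede ORDER BY

Fix: Move ORDER BY to the end, after GROUP BY

Corrected query:
SELECT author, AVG(sold) AS a FROM books GROUP BY author ORDER BY a

Result:
author  | a           
--------+-------------
Asimov  | 15139.333333
Tolkien | 20958       
Austen  | 29940       
Orwell  | 42984       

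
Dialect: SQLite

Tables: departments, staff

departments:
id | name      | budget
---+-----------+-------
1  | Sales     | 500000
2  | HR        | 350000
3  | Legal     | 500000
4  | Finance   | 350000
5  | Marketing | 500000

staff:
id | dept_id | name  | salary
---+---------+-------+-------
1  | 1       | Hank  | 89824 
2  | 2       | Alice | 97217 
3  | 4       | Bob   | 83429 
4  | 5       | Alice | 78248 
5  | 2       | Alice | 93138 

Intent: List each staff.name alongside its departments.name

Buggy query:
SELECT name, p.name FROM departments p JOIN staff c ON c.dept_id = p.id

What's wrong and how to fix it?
Bug: Both tables have a 'name' column; the unqualified reference is ambiguous

Fix: Qualify the column with its table alias (c.name)

Corrected query:
SELECT c.name, p.name FROM departments p JOIN staff c ON c.dept_id = p.id

Result:
name  | name     
------+----------
Hank  | Sales    
Alice | HR       
Bob   | Finance  
Alice | Marketing
Alice | HR       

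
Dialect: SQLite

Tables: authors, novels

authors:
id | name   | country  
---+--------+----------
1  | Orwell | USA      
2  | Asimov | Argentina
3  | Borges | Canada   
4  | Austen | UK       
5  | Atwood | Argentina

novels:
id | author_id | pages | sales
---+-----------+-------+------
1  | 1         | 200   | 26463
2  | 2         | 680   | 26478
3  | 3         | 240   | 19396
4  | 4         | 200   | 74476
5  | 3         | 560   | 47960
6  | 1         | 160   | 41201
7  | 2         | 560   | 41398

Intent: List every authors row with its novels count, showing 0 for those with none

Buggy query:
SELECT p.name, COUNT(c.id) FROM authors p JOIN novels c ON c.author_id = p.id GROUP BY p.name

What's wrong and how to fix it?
Bug: An inner join excludes parents with zero children

Fix: Switch to LEFT JOIN to retain unmatched parent rows

Corrected query:
SELECT p.name, COUNT(c.id) FROM authors p LEFT JOIN novels c ON c.author_id = p.id GROUP BY p.name

Result:
name   | COUNT(c.id)
-------+------------
Asimov | 2          
Atwood | 0          
Austen | 1          
Borges | 2          
Orwell | 2          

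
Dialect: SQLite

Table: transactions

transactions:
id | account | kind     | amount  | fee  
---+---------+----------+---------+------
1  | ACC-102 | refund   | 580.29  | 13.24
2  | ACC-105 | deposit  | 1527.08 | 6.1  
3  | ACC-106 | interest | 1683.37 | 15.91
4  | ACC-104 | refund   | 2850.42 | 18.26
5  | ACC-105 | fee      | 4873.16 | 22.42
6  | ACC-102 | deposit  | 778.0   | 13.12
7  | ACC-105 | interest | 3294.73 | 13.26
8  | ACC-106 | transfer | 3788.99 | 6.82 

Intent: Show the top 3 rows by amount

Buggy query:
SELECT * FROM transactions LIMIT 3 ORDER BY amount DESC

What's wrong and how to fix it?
Bug: LIMIT must come after ORDER BY

Fix: Swap the clauses: ORDER BY first, then LIMIT

Corrected query:
SELECT * FROM transactions ORDER BY amount DESC LIMIT 3

Result:
id | account | kind     | amount  | fee  
---+---------+----------+---------+------
5  | ACC-105 | fee      | 4873.16 | 22.42
8  | ACC-106 | transfer | 3788.99 | 6.82 
7  | ACC-105 | interest | 3294.73 | 13.26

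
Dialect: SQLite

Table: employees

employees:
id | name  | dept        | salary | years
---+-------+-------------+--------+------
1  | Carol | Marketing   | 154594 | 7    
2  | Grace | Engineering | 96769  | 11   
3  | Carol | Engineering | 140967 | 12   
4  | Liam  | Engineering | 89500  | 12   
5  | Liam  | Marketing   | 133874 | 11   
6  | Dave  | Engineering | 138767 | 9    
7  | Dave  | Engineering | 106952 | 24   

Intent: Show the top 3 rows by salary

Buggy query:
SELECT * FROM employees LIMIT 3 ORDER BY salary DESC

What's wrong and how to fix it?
Bug: ORDER BY cannot follow LIMIT; LIMIT is the final clause

Fix: Swap the clauses: ORDER BY first, then LIMIT

Corrected query:
SELECT * FROM employees ORDER BY salary DESC LIMIT 3

Result:
id | name  | dept        | salary | years
---+-------+-------------+--------+------
1  | Carol | Marketing   | 154594 | 7    
3  | Carol | Engineering | 140967 | 12   
6  | Dave  | Engineering | 138767 | 9    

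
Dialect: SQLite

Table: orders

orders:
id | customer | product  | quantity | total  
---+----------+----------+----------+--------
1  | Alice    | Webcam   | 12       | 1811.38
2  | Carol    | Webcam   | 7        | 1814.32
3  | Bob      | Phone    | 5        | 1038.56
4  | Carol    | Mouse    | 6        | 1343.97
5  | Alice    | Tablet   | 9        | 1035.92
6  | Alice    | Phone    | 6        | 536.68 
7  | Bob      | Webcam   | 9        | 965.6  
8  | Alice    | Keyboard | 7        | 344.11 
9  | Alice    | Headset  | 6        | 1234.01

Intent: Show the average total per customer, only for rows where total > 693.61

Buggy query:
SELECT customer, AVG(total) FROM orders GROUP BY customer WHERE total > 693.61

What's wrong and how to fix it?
Bug: WHERE cannot follow GROUP BY

Fix: Place WHERE between FROM and GROUP BY

Corrected query:
SELECT customer, AVG(total) FROM orders WHERE total > 693.61 GROUP BY customer

Result:
customer | AVG(total) 
---------+------------
Alice    | 1360.436667
Bob      | 1002.08    
Carol    | 1579.145   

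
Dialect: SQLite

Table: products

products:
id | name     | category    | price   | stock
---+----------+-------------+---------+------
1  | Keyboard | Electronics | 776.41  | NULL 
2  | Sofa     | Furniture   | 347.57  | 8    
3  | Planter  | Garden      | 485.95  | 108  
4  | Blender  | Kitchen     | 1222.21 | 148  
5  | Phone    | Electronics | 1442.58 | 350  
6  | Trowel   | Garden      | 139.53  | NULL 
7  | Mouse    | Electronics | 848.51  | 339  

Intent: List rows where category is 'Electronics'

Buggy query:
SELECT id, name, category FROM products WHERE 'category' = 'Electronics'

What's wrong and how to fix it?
Bug: Single quotes denote string literals in SQL; the column name is being compared as a constant string

Fix: Reference the column as category without single quotes

Corrected query:
SELECT id, name, category FROM products WHERE category = 'Electronics'

Result:
id | name     | category   
---+----------+------------
1  | Keyboard | Electronics
5  | Phone    | Electronics
7  | Mouse    | Electronics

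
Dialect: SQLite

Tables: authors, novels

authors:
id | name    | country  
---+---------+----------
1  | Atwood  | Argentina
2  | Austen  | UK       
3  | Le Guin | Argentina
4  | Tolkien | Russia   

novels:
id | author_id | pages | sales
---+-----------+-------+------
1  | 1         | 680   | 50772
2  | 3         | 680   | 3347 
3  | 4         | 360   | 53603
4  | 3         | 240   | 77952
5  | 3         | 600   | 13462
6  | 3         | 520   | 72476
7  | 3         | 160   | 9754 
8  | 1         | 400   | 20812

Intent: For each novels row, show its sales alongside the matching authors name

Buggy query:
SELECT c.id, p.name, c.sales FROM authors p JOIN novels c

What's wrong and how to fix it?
Bug: Missing join condition: each novels row is matched to all authors rows instead of just its own

Fix: Add ON c.author_id = p.id to the JOIN

Corrected query:
SELECT c.id, p.name, c.sales FROM authors p JOIN novels c ON c.author_id = p.id

Result:
id | name    | sales
---+---------+------
1  | Atwood  | 50772
2  | Le Guin | 3347 
3  | Tolkien | 53603
4  | Le Guin | 77952
5  | Le Guin | 13462
6  | Le Guin | 72476
7  | Le Guin | 9754 
8  | Atwood  | 20812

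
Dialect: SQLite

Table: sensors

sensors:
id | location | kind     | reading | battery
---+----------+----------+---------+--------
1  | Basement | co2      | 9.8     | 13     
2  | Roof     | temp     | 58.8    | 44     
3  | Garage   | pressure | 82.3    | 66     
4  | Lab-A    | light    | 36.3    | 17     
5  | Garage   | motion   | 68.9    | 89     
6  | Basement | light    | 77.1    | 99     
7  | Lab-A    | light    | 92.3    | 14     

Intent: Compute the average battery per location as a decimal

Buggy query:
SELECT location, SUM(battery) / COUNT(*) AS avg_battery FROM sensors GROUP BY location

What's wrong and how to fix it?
Bug: SUM(battery) and COUNT(*) are both integers; the division truncates the fractional part

Fix: Cast one side to REAL so the division keeps the fractional part

Corrected query:
SELECT location, SUM(battery) * 1.0 / COUNT(*) AS avg_battery FROM sensors GROUP BY location

Result:
location | avg_battery
---------+------------
Basement | 56         
Garage   | 77.5       
Lab-A    | 15.5       
Roof     | 44         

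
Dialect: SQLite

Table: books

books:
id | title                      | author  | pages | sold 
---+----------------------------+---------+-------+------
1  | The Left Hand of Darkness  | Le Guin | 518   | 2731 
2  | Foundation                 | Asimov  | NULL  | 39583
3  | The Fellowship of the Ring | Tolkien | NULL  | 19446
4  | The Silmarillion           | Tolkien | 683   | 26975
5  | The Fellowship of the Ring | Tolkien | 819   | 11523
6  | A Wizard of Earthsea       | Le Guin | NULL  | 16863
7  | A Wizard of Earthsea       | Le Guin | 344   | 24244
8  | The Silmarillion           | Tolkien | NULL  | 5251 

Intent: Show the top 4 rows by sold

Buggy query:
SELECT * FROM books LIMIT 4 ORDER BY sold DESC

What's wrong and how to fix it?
Bug: LIMIT must come after ORDER BY

Fix: Swap the clauses: ORDER BY first, then LIMIT

Corrected query:
SELECT * FROM books ORDER BY sold DESC LIMIT 4

Result:
id | title                      | author  | pages | sold 
---+----------------------------+---------+-------+------
2  | Foundation                 | Asimov  | NULL  | 39583
4  | The Silmarillion           | Tolkien | 683   | 26975
7  | A Wizard of Earthsea       | Le Guin | 344   | 24244
3  | The Fellowship of the Ring | Tolkien | NULL  | 19446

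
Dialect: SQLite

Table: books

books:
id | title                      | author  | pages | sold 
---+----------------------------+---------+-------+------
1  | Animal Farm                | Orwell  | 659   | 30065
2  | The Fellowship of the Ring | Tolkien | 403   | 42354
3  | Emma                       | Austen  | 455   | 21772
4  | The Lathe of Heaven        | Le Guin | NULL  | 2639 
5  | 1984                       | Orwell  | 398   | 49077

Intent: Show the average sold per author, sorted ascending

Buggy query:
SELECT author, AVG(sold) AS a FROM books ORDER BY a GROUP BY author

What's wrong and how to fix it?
Bug: GROUP BY must precede ORDER BY

Fix: Reorder: SELECT … FROM … GROUP BY … ORDER BY …

Corrected query:
SELECT author, AVG(sold) AS a FROM books GROUP BY author ORDER BY a

Result:
author  | a    
--------+------
Le Guin | 2639 
Austen  | 21772
Orwell  | 39571
Tolkien | 42354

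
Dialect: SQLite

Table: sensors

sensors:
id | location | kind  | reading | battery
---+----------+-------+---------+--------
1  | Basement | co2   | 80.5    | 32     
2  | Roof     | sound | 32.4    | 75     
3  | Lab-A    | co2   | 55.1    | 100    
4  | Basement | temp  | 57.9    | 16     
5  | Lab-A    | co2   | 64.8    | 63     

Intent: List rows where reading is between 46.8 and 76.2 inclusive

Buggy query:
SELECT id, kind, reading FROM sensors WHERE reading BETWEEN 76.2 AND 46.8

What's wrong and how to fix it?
Bug: The bounds are reversed; BETWEEN a AND b requires a <= b to match anything

Fix: Swap the bounds so the smaller value comes first

Corrected query:
SELECT id, kind, reading FROM sensors WHERE reading BETWEEN 46.8 AND 76.2

Result:
id | kind | reading
---+------+--------
3  | co2  | 55.1   
4  | temp | 57.9   
5  | co2  | 64.8   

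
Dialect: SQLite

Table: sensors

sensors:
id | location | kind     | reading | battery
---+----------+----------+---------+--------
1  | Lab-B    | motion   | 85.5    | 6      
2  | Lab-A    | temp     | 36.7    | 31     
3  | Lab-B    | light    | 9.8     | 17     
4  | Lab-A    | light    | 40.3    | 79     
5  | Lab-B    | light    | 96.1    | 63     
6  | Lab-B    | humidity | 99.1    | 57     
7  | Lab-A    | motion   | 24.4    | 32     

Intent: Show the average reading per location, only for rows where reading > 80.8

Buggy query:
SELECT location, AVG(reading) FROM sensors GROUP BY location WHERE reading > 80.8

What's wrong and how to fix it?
Bug: WHERE cannot follow GROUP BY

Fix: Place WHERE between FROM and GROUP BY

Corrected query:
SELECT location, AVG(reading) FROM sensors WHERE reading > 80.8 GROUP BY location

Result:
location | AVG(reading)
---------+-------------
Lab-B    | 93.566667   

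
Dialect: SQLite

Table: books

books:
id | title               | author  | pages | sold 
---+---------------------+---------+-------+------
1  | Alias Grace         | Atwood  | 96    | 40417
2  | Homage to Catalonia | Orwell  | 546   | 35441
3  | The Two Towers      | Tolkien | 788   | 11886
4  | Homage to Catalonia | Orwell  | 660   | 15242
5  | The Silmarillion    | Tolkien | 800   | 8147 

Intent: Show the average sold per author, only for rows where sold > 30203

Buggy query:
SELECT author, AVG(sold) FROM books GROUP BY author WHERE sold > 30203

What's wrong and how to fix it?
Bug: Row-level WHERE must come before GROUP BY in the clause order

Fix: Move the WHERE clause before GROUP BY

Corrected query:
SELECT author, AVG(sold) FROM books WHERE sold > 30203 GROUP BY author

Result:
author | AVG(sold)
-------+----------
Atwood | 40417    
Orwell | 35441    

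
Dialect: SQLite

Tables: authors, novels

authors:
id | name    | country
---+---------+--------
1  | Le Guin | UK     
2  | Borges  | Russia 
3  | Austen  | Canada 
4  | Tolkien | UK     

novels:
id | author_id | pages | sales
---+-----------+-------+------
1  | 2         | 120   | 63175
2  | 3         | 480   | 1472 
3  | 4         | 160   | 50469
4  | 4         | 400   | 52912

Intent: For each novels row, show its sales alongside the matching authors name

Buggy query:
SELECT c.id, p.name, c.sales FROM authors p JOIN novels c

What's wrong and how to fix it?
Bug: Missing join condition: each novels row is matched to all authors rows instead of just its own

Fix: Specify the join condition linking the foreign key to the parent id

Corrected query:
SELECT c.id, p.name, c.sales FROM authors p JOIN novels c ON c.author_id = p.id

Result:
id | name    | sales
---+---------+------
1  | Borges  | 63175
2  | Austen  | 1472 
3  | Tolkien | 50469
4  | Tolkien | 52912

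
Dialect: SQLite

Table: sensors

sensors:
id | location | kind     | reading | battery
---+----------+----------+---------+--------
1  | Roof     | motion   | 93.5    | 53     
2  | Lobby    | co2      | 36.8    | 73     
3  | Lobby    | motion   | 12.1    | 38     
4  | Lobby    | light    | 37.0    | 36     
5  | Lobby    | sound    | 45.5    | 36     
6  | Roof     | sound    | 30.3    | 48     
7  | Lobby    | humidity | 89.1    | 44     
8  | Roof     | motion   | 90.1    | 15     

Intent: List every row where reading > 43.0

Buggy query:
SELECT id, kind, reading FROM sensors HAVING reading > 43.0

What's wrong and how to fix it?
Bug: This is a non-aggregate query (no GROUP BY, no aggregates), so in SQLite the HAVING clause is invalid here; a row-level condition belongs in WHERE

Fix: Replace HAVING with WHERE since the condition applies to individual rows

Corrected query:
SELECT id, kind, reading FROM sensors WHERE reading > 43.0

Result:
id | kind     | reading
---+----------+--------
1  | motion   | 93.5   
5  | sound    | 45.5   
7  | humidity | 89.1   
8  | motion   | 90.1   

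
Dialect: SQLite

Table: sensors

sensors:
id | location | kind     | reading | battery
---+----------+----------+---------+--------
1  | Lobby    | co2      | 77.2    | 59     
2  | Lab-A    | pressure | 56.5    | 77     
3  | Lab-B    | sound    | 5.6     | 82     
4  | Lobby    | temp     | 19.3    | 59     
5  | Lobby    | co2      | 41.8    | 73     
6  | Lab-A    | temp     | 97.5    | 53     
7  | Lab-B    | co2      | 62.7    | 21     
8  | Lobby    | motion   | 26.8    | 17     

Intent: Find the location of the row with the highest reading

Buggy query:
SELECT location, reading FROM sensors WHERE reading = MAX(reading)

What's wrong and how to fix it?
Bug: MAX(reading) is an aggregate and cannot be used directly in WHERE

Fix: Use a subquery: WHERE reading = (SELECT MAX(reading) FROM sensors)

Corrected query:
SELECT location, reading FROM sensors WHERE reading = (SELECT MAX(reading) FROM sensors)

Result:
location | reading
---------+--------
Lab-A    | 97.5   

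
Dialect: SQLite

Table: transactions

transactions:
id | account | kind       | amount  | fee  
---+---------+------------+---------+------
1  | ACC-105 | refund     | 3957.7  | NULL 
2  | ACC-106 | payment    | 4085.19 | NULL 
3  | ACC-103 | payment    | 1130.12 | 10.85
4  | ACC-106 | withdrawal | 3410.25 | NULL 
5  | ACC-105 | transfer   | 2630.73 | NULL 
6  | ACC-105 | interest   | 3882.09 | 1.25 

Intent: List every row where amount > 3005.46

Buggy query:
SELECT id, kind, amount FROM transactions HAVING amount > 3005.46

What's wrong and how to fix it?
Bug: This is a non-aggregate query (no GROUP BY, no aggregates), so in SQLite the HAVING clause is invalid here; a row-level condition belongs in WHERE

Fix: Use WHERE for row-level filtering

Corrected query:
SELECT id, kind, amount FROM transactions WHERE amount > 3005.46

Result:
id | kind       | amount 
---+------------+--------
1  | refund     | 3957.7 
2  | payment    | 4085.19
4  | withdrawal | 3410.25
6  | interest   | 3882.09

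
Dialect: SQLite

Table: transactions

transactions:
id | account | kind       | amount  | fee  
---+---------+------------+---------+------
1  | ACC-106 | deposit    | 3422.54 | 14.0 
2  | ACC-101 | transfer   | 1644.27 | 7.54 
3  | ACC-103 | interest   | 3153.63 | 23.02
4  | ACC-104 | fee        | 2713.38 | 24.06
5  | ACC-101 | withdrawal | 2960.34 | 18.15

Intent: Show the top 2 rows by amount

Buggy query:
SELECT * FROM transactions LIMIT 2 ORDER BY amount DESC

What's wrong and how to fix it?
Bug: ORDER BY cannot follow LIMIT; LIMIT is the final clause

Fix: Swap the clauses: ORDER BY first, then LIMIT

Corrected query:
SELECT * FROM transactions ORDER BY amount DESC LIMIT 2

Result:
id | account | kind     | amount  | fee  
---+---------+----------+---------+------
1  | ACC-106 | deposit  | 3422.54 | 14   
3  | ACC-103 | interest | 3153.63 | 23.02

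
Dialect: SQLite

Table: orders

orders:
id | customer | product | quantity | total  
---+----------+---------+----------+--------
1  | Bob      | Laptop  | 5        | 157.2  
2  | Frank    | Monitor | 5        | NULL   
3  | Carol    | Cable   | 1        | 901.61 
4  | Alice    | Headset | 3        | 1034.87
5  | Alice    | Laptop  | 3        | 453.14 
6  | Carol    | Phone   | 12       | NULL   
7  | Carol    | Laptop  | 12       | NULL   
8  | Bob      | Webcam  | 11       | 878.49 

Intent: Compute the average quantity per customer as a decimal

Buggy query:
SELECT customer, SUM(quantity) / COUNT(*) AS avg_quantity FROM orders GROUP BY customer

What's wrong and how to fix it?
Bug: SUM(quantity) and COUNT(*) are both integers; the division truncates the fractional part

Fix: Multiply by 1.0 (or CAST to REAL) to force floating-point division

Corrected query:
SELECT customer, SUM(quantity) * 1.0 / COUNT(*) AS avg_quantity FROM orders GROUP BY customer

Result:
customer | avg_quantity
---------+-------------
Alice    | 3           
Bob      | 8           
Carol    | 8.333333    
Frank    | 5           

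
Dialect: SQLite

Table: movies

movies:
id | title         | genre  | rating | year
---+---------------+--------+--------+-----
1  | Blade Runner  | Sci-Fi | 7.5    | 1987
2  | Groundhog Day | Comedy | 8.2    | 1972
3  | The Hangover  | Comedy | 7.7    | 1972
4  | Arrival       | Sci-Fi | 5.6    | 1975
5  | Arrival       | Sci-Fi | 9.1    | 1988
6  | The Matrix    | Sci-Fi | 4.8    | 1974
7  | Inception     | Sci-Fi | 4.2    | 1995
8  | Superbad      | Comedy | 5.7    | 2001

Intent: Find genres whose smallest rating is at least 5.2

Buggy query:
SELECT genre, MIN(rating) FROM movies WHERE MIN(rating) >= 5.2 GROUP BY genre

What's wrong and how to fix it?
Bug: Aggregates like MIN are computed per group after WHERE runs

Fix: Replace WHERE with HAVING after the GROUP BY

Corrected query:
SELECT genre, MIN(rating) FROM movies GROUP BY genre HAVING MIN(rating) >= 5.2

Result:
genre  | MIN(rating)
-------+------------
Comedy | 5.7        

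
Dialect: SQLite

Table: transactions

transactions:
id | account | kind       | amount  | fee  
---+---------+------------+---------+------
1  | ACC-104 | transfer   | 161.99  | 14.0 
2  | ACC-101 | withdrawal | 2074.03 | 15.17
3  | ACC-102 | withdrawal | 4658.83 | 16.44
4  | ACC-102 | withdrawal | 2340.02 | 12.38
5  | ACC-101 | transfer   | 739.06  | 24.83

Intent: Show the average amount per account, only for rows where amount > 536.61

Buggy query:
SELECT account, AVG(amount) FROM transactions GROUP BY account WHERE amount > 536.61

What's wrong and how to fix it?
Bug: Row-level WHERE must come before GROUP BY in the clause order

Fix: Move the WHERE clause before GROUP BY

Corrected query:
SELECT account, AVG(amount) FROM transactions WHERE amount > 536.61 GROUP BY account

Result:
account | AVG(amount)
--------+------------
ACC-101 | 1406.545   
ACC-102 | 3499.425   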